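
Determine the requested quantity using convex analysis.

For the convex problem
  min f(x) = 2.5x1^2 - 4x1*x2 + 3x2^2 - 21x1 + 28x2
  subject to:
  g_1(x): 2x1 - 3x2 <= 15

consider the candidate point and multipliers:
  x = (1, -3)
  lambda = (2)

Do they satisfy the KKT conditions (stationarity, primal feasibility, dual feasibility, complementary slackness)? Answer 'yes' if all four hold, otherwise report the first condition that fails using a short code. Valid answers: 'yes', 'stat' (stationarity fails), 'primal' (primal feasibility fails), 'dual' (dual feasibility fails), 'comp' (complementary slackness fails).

Gradient of f: grad f(x) = Q x + c = (-4, 6)
Constraint values g_i(x) = a_i^T x - b_i:
  g_1((1, -3)) = -4
Stationarity residual: grad f(x) + sum_i lambda_i a_i = (0, 0)
  -> stationarity OK
Primal feasibility (all g_i <= 0): OK
Dual feasibility (all lambda_i >= 0): OK
Complementary slackness (lambda_i * g_i(x) = 0 for all i): FAILS

Verdict: the first failing condition is complementary_slackness -> comp.

comp


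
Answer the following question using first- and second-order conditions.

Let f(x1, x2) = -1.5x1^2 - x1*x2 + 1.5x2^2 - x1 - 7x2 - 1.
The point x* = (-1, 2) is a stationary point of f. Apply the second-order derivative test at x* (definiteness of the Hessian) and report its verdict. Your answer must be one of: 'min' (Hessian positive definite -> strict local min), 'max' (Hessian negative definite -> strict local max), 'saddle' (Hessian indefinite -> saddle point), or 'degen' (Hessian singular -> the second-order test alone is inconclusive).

Compute the Hessian H = grad^2 f:
  H = [[-3, -1], [-1, 3]]
Verify stationarity: grad f(x*) = H x* + g = (0, 0).
Eigenvalues of H: -3.1623, 3.1623.
Eigenvalues have mixed signs, so H is indefinite -> x* is a saddle point.

saddle


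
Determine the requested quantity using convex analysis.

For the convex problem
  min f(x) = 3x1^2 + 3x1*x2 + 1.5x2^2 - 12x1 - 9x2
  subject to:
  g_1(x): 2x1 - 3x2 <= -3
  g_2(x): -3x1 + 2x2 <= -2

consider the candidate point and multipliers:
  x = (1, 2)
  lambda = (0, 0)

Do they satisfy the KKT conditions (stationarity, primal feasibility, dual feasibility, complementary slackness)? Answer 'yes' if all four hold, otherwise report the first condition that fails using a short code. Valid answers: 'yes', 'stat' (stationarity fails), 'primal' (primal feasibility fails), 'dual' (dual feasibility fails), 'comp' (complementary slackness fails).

Gradient of f: grad f(x) = Q x + c = (0, 0)
Constraint values g_i(x) = a_i^T x - b_i:
  g_1((1, 2)) = -1
  g_2((1, 2)) = 3
Stationarity residual: grad f(x) + sum_i lambda_i a_i = (0, 0)
  -> stationarity OK
Primal feasibility (all g_i <= 0): FAILS
Dual feasibility (all lambda_i >= 0): OK
Complementary slackness (lambda_i * g_i(x) = 0 for all i): OK

Verdict: the first failing condition is primal_feasibility -> primal.

primal


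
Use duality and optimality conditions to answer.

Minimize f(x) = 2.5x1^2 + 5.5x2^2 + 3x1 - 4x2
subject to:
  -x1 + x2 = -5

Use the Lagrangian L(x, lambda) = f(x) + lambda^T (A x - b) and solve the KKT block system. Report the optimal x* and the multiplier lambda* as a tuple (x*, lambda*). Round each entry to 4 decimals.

Form the Lagrangian:
  L(x, lambda) = (1/2) x^T Q x + c^T x + lambda^T (A x - b)
Stationarity (grad_x L = 0): Q x + c + A^T lambda = 0.
Primal feasibility: A x = b.

This gives the KKT block system:
  [ Q   A^T ] [ x     ]   [-c ]
  [ A    0  ] [ lambda ] = [ b ]

Solving the linear system:
  x*      = (3.5, -1.5)
  lambda* = (20.5)
  f(x*)   = 59.5

x* = (3.5, -1.5), lambda* = (20.5)


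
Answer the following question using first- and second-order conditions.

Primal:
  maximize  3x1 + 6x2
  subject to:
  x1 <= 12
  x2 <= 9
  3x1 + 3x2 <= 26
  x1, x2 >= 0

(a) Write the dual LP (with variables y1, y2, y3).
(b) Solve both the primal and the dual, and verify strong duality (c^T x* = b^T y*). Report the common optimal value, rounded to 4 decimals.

The standard primal-dual pair for 'max c^T x s.t. A x <= b, x >= 0' is:
  Dual:  min b^T y  s.t.  A^T y >= c,  y >= 0.

So the dual LP is:
  minimize  12y1 + 9y2 + 26y3
  subject to:
    y1 + 3y3 >= 3
    y2 + 3y3 >= 6
    y1, y2, y3 >= 0

Solving the primal: x* = (0, 8.6667).
  primal value c^T x* = 52.
Solving the dual: y* = (0, 0, 2).
  dual value b^T y* = 52.
Strong duality: c^T x* = b^T y*. Confirmed.

52


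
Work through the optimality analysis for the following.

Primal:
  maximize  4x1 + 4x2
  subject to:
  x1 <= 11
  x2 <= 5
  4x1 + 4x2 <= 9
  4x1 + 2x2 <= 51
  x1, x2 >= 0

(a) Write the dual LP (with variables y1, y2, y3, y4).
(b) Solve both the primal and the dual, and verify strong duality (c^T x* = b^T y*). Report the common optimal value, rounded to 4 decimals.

The standard primal-dual pair for 'max c^T x s.t. A x <= b, x >= 0' is:
  Dual:  min b^T y  s.t.  A^T y >= c,  y >= 0.

So the dual LP is:
  minimize  11y1 + 5y2 + 9y3 + 51y4
  subject to:
    y1 + 4y3 + 4y4 >= 4
    y2 + 4y3 + 2y4 >= 4
    y1, y2, y3, y4 >= 0

Solving the primal: x* = (2.25, 0).
  primal value c^T x* = 9.
Solving the dual: y* = (0, 0, 1, 0).
  dual value b^T y* = 9.
Strong duality: c^T x* = b^T y*. Confirmed.

9


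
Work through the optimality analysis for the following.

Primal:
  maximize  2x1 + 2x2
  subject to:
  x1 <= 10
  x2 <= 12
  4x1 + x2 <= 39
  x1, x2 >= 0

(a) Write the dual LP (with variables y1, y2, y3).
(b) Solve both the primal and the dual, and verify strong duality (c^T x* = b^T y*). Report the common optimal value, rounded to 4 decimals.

The standard primal-dual pair for 'max c^T x s.t. A x <= b, x >= 0' is:
  Dual:  min b^T y  s.t.  A^T y >= c,  y >= 0.

So the dual LP is:
  minimize  10y1 + 12y2 + 39y3
  subject to:
    y1 + 4y3 >= 2
    y2 + y3 >= 2
    y1, y2, y3 >= 0

Solving the primal: x* = (6.75, 12).
  primal value c^T x* = 37.5.
Solving the dual: y* = (0, 1.5, 0.5).
  dual value b^T y* = 37.5.
Strong duality: c^T x* = b^T y*. Confirmed.

37.5


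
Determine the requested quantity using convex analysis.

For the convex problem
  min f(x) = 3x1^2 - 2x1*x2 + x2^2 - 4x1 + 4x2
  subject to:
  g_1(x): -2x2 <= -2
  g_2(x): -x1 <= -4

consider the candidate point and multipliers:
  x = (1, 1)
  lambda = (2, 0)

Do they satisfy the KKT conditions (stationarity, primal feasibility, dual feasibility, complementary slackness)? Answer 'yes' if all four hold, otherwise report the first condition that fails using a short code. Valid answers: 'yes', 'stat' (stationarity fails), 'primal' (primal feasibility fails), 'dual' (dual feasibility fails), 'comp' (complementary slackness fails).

Gradient of f: grad f(x) = Q x + c = (0, 4)
Constraint values g_i(x) = a_i^T x - b_i:
  g_1((1, 1)) = 0
  g_2((1, 1)) = 3
Stationarity residual: grad f(x) + sum_i lambda_i a_i = (0, 0)
  -> stationarity OK
Primal feasibility (all g_i <= 0): FAILS
Dual feasibility (all lambda_i >= 0): OK
Complementary slackness (lambda_i * g_i(x) = 0 for all i): OK

Verdict: the first failing condition is primal_feasibility -> primal.

primal


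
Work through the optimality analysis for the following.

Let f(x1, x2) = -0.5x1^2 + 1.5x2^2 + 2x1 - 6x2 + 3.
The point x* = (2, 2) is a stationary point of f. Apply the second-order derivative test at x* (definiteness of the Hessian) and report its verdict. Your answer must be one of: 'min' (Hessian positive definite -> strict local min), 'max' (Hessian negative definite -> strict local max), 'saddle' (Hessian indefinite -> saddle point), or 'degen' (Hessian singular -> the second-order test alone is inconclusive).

Compute the Hessian H = grad^2 f:
  H = [[-1, 0], [0, 3]]
Verify stationarity: grad f(x*) = H x* + g = (0, 0).
Eigenvalues of H: -1, 3.
Eigenvalues have mixed signs, so H is indefinite -> x* is a saddle point.

saddle


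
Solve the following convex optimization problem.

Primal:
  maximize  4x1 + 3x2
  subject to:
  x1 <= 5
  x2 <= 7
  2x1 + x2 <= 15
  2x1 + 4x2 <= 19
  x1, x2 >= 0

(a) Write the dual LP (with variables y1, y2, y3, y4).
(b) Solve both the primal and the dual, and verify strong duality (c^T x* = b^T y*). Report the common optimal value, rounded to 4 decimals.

The standard primal-dual pair for 'max c^T x s.t. A x <= b, x >= 0' is:
  Dual:  min b^T y  s.t.  A^T y >= c,  y >= 0.

So the dual LP is:
  minimize  5y1 + 7y2 + 15y3 + 19y4
  subject to:
    y1 + 2y3 + 2y4 >= 4
    y2 + y3 + 4y4 >= 3
    y1, y2, y3, y4 >= 0

Solving the primal: x* = (5, 2.25).
  primal value c^T x* = 26.75.
Solving the dual: y* = (2.5, 0, 0, 0.75).
  dual value b^T y* = 26.75.
Strong duality: c^T x* = b^T y*. Confirmed.

26.75


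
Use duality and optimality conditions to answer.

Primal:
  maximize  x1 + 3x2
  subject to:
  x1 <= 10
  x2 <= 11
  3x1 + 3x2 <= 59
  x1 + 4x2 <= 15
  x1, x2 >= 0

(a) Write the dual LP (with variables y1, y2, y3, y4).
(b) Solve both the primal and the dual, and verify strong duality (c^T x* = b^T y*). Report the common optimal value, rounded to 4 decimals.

The standard primal-dual pair for 'max c^T x s.t. A x <= b, x >= 0' is:
  Dual:  min b^T y  s.t.  A^T y >= c,  y >= 0.

So the dual LP is:
  minimize  10y1 + 11y2 + 59y3 + 15y4
  subject to:
    y1 + 3y3 + y4 >= 1
    y2 + 3y3 + 4y4 >= 3
    y1, y2, y3, y4 >= 0

Solving the primal: x* = (10, 1.25).
  primal value c^T x* = 13.75.
Solving the dual: y* = (0.25, 0, 0, 0.75).
  dual value b^T y* = 13.75.
Strong duality: c^T x* = b^T y*. Confirmed.

13.75


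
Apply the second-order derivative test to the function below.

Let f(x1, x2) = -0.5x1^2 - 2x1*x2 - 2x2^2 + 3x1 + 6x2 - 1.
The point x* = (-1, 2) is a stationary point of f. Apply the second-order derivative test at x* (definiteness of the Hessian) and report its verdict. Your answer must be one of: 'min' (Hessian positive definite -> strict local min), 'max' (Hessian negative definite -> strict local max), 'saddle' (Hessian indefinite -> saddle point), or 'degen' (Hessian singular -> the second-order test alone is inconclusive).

Compute the Hessian H = grad^2 f:
  H = [[-1, -2], [-2, -4]]
Verify stationarity: grad f(x*) = H x* + g = (0, 0).
Eigenvalues of H: -5, 0.
H has a zero eigenvalue (singular; negative semidefinite but not definite), so H is neither positive definite, negative definite, nor indefinite. The second-order test alone is inconclusive -> degen.
(Indeed, f is constant along the null direction of H through x*, so x* is not a strict local extremum.)

degen


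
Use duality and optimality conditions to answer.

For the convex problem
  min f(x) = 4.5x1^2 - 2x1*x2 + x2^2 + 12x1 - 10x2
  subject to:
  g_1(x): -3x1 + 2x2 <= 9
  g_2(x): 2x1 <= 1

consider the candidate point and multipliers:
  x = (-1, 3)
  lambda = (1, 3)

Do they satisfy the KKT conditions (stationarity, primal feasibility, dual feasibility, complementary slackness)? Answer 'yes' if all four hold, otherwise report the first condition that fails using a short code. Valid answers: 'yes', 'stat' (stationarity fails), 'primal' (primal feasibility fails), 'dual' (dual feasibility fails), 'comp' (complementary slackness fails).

Gradient of f: grad f(x) = Q x + c = (-3, -2)
Constraint values g_i(x) = a_i^T x - b_i:
  g_1((-1, 3)) = 0
  g_2((-1, 3)) = -3
Stationarity residual: grad f(x) + sum_i lambda_i a_i = (0, 0)
  -> stationarity OK
Primal feasibility (all g_i <= 0): OK
Dual feasibility (all lambda_i >= 0): OK
Complementary slackness (lambda_i * g_i(x) = 0 for all i): FAILS

Verdict: the first failing condition is complementary_slackness -> comp.

comp


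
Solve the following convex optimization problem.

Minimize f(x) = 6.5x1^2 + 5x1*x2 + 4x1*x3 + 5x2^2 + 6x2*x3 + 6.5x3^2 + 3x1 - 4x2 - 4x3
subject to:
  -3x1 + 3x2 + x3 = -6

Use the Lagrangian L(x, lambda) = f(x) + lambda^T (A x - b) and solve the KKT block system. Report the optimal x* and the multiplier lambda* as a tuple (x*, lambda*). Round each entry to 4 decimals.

Form the Lagrangian:
  L(x, lambda) = (1/2) x^T Q x + c^T x + lambda^T (A x - b)
Stationarity (grad_x L = 0): Q x + c + A^T lambda = 0.
Primal feasibility: A x = b.

This gives the KKT block system:
  [ Q   A^T ] [ x     ]   [-c ]
  [ A    0  ] [ lambda ] = [ b ]

Solving the linear system:
  x*      = (0.8859, -1.2318, 0.3531)
  lambda* = (3.2567)
  f(x*)   = 12.8562

x* = (0.8859, -1.2318, 0.3531), lambda* = (3.2567)


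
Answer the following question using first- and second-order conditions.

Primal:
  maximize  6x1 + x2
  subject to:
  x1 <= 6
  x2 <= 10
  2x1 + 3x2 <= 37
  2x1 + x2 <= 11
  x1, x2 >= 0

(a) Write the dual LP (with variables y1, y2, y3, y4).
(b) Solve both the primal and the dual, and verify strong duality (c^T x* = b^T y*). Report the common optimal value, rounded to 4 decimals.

The standard primal-dual pair for 'max c^T x s.t. A x <= b, x >= 0' is:
  Dual:  min b^T y  s.t.  A^T y >= c,  y >= 0.

So the dual LP is:
  minimize  6y1 + 10y2 + 37y3 + 11y4
  subject to:
    y1 + 2y3 + 2y4 >= 6
    y2 + 3y3 + y4 >= 1
    y1, y2, y3, y4 >= 0

Solving the primal: x* = (5.5, 0).
  primal value c^T x* = 33.
Solving the dual: y* = (0, 0, 0, 3).
  dual value b^T y* = 33.
Strong duality: c^T x* = b^T y*. Confirmed.

33


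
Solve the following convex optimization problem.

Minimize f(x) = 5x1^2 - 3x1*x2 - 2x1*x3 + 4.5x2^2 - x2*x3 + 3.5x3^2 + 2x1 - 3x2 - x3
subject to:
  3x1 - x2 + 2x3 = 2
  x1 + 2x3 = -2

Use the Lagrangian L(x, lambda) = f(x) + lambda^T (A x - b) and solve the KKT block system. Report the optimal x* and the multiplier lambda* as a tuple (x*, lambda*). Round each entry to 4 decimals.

Form the Lagrangian:
  L(x, lambda) = (1/2) x^T Q x + c^T x + lambda^T (A x - b)
Stationarity (grad_x L = 0): Q x + c + A^T lambda = 0.
Primal feasibility: A x = b.

This gives the KKT block system:
  [ Q   A^T ] [ x     ]   [-c ]
  [ A    0  ] [ lambda ] = [ b ]

Solving the linear system:
  x*      = (1.4591, -1.0818, -1.7296)
  lambda* = (-15.3836, 22.8553)
  f(x*)   = 42.1855

x* = (1.4591, -1.0818, -1.7296), lambda* = (-15.3836, 22.8553)


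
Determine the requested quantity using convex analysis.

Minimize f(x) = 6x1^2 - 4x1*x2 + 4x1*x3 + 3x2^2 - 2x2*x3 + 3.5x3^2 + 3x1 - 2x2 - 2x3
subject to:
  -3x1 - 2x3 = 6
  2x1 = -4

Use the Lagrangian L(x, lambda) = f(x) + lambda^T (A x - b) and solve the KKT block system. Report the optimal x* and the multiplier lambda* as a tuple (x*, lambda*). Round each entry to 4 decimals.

Form the Lagrangian:
  L(x, lambda) = (1/2) x^T Q x + c^T x + lambda^T (A x - b)
Stationarity (grad_x L = 0): Q x + c + A^T lambda = 0.
Primal feasibility: A x = b.

This gives the KKT block system:
  [ Q   A^T ] [ x     ]   [-c ]
  [ A    0  ] [ lambda ] = [ b ]

Solving the linear system:
  x*      = (-2, -1, 0)
  lambda* = (-4, 2.5)
  f(x*)   = 15

x* = (-2, -1, 0), lambda* = (-4, 2.5)


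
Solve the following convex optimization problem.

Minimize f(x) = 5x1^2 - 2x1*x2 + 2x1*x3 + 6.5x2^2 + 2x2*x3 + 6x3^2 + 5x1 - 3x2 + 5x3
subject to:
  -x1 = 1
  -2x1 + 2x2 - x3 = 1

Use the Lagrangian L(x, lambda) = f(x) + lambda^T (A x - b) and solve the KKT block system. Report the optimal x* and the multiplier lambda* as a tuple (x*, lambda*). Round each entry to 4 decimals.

Form the Lagrangian:
  L(x, lambda) = (1/2) x^T Q x + c^T x + lambda^T (A x - b)
Stationarity (grad_x L = 0): Q x + c + A^T lambda = 0.
Primal feasibility: A x = b.

This gives the KKT block system:
  [ Q   A^T ] [ x     ]   [-c ]
  [ A    0  ] [ lambda ] = [ b ]

Solving the linear system:
  x*      = (-1, -0.4493, 0.1014)
  lambda* = (-10.5362, 3.3188)
  f(x*)   = 2.0362

x* = (-1, -0.4493, 0.1014), lambda* = (-10.5362, 3.3188)


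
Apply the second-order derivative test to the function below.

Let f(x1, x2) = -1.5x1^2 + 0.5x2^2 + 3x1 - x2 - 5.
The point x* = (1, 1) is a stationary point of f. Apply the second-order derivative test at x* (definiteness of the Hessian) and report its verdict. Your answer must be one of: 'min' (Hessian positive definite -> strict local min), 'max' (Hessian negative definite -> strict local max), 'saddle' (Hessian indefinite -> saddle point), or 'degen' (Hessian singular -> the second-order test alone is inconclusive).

Compute the Hessian H = grad^2 f:
  H = [[-3, 0], [0, 1]]
Verify stationarity: grad f(x*) = H x* + g = (0, 0).
Eigenvalues of H: -3, 1.
Eigenvalues have mixed signs, so H is indefinite -> x* is a saddle point.

saddle


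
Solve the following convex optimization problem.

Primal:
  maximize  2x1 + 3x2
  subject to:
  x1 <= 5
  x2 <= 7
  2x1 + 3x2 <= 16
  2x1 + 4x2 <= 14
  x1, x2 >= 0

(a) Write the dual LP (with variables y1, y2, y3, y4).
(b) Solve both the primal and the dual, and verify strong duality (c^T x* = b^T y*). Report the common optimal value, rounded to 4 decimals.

The standard primal-dual pair for 'max c^T x s.t. A x <= b, x >= 0' is:
  Dual:  min b^T y  s.t.  A^T y >= c,  y >= 0.

So the dual LP is:
  minimize  5y1 + 7y2 + 16y3 + 14y4
  subject to:
    y1 + 2y3 + 2y4 >= 2
    y2 + 3y3 + 4y4 >= 3
    y1, y2, y3, y4 >= 0

Solving the primal: x* = (5, 1).
  primal value c^T x* = 13.
Solving the dual: y* = (0.5, 0, 0, 0.75).
  dual value b^T y* = 13.
Strong duality: c^T x* = b^T y*. Confirmed.

13


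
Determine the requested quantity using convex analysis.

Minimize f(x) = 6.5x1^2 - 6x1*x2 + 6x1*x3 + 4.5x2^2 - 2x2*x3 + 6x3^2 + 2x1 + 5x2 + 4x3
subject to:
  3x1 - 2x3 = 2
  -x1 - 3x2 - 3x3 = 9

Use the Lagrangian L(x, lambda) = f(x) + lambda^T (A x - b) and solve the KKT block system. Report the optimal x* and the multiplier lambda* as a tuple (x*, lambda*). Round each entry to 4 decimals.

Form the Lagrangian:
  L(x, lambda) = (1/2) x^T Q x + c^T x + lambda^T (A x - b)
Stationarity (grad_x L = 0): Q x + c + A^T lambda = 0.
Primal feasibility: A x = b.

This gives the KKT block system:
  [ Q   A^T ] [ x     ]   [-c ]
  [ A    0  ] [ lambda ] = [ b ]

Solving the linear system:
  x*      = (-0.1828, -1.6648, -1.2742)
  lambda* = (-1.3599, -2.1127)
  f(x*)   = 3.9738

x* = (-0.1828, -1.6648, -1.2742), lambda* = (-1.3599, -2.1127)


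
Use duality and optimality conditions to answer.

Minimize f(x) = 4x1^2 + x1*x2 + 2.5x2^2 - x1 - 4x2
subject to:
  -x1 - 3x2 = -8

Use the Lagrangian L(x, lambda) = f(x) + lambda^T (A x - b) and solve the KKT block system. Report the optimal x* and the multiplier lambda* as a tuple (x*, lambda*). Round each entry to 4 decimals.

Form the Lagrangian:
  L(x, lambda) = (1/2) x^T Q x + c^T x + lambda^T (A x - b)
Stationarity (grad_x L = 0): Q x + c + A^T lambda = 0.
Primal feasibility: A x = b.

This gives the KKT block system:
  [ Q   A^T ] [ x     ]   [-c ]
  [ A    0  ] [ lambda ] = [ b ]

Solving the linear system:
  x*      = (0.1831, 2.6056)
  lambda* = (3.0704)
  f(x*)   = 6.9789

x* = (0.1831, 2.6056), lambda* = (3.0704)


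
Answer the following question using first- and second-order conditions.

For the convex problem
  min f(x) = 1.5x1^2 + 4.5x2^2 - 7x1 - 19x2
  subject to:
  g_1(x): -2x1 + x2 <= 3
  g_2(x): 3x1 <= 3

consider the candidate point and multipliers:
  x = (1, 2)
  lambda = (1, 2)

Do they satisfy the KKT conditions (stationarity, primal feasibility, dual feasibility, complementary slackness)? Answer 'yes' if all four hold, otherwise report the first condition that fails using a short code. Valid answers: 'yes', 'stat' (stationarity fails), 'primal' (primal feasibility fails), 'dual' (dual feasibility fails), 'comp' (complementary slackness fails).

Gradient of f: grad f(x) = Q x + c = (-4, -1)
Constraint values g_i(x) = a_i^T x - b_i:
  g_1((1, 2)) = -3
  g_2((1, 2)) = 0
Stationarity residual: grad f(x) + sum_i lambda_i a_i = (0, 0)
  -> stationarity OK
Primal feasibility (all g_i <= 0): OK
Dual feasibility (all lambda_i >= 0): OK
Complementary slackness (lambda_i * g_i(x) = 0 for all i): FAILS

Verdict: the first failing condition is complementary_slackness -> comp.

comp


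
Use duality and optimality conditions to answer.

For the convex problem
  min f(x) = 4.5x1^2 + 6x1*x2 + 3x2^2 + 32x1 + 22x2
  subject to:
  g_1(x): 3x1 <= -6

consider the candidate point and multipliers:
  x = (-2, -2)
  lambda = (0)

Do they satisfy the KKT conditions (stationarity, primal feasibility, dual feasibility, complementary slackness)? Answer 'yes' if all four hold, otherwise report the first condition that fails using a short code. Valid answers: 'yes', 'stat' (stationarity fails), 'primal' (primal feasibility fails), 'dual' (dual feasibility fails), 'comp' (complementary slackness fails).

Gradient of f: grad f(x) = Q x + c = (2, -2)
Constraint values g_i(x) = a_i^T x - b_i:
  g_1((-2, -2)) = 0
Stationarity residual: grad f(x) + sum_i lambda_i a_i = (2, -2)
  -> stationarity FAILS
Primal feasibility (all g_i <= 0): OK
Dual feasibility (all lambda_i >= 0): OK
Complementary slackness (lambda_i * g_i(x) = 0 for all i): OK

Verdict: the first failing condition is stationarity -> stat.

stat


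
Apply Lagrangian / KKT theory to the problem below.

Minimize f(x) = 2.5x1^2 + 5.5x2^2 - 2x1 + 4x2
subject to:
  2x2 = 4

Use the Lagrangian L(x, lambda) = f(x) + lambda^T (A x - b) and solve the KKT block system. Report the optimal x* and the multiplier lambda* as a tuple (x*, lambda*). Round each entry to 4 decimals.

Form the Lagrangian:
  L(x, lambda) = (1/2) x^T Q x + c^T x + lambda^T (A x - b)
Stationarity (grad_x L = 0): Q x + c + A^T lambda = 0.
Primal feasibility: A x = b.

This gives the KKT block system:
  [ Q   A^T ] [ x     ]   [-c ]
  [ A    0  ] [ lambda ] = [ b ]

Solving the linear system:
  x*      = (0.4, 2)
  lambda* = (-13)
  f(x*)   = 29.6

x* = (0.4, 2), lambda* = (-13)


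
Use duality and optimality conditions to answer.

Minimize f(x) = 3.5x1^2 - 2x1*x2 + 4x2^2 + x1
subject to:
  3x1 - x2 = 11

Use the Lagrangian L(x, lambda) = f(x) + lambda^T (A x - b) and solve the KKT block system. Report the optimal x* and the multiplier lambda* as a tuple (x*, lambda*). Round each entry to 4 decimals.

Form the Lagrangian:
  L(x, lambda) = (1/2) x^T Q x + c^T x + lambda^T (A x - b)
Stationarity (grad_x L = 0): Q x + c + A^T lambda = 0.
Primal feasibility: A x = b.

This gives the KKT block system:
  [ Q   A^T ] [ x     ]   [-c ]
  [ A    0  ] [ lambda ] = [ b ]

Solving the linear system:
  x*      = (3.597, -0.209)
  lambda* = (-8.8657)
  f(x*)   = 50.5597

x* = (3.597, -0.209), lambda* = (-8.8657)


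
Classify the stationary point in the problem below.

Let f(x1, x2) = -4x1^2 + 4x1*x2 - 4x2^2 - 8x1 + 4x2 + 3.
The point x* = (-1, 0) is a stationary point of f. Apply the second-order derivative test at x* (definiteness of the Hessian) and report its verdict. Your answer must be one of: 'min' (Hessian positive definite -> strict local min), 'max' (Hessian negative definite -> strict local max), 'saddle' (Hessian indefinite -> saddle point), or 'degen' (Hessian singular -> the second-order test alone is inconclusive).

Compute the Hessian H = grad^2 f:
  H = [[-8, 4], [4, -8]]
Verify stationarity: grad f(x*) = H x* + g = (0, 0).
Eigenvalues of H: -12, -4.
Both eigenvalues < 0, so H is negative definite -> x* is a strict local max.

max


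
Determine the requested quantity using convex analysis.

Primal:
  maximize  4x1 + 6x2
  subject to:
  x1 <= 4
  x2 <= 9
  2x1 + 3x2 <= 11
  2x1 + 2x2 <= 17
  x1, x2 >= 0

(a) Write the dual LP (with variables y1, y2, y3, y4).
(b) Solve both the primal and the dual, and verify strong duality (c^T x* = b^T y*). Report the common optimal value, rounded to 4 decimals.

The standard primal-dual pair for 'max c^T x s.t. A x <= b, x >= 0' is:
  Dual:  min b^T y  s.t.  A^T y >= c,  y >= 0.

So the dual LP is:
  minimize  4y1 + 9y2 + 11y3 + 17y4
  subject to:
    y1 + 2y3 + 2y4 >= 4
    y2 + 3y3 + 2y4 >= 6
    y1, y2, y3, y4 >= 0

Solving the primal: x* = (0, 3.6667).
  primal value c^T x* = 22.
Solving the dual: y* = (0, 0, 2, 0).
  dual value b^T y* = 22.
Strong duality: c^T x* = b^T y*. Confirmed.

22


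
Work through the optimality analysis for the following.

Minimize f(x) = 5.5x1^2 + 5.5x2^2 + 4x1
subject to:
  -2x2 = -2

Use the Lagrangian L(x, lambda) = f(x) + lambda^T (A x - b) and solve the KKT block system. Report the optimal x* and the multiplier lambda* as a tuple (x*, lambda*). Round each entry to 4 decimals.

Form the Lagrangian:
  L(x, lambda) = (1/2) x^T Q x + c^T x + lambda^T (A x - b)
Stationarity (grad_x L = 0): Q x + c + A^T lambda = 0.
Primal feasibility: A x = b.

This gives the KKT block system:
  [ Q   A^T ] [ x     ]   [-c ]
  [ A    0  ] [ lambda ] = [ b ]

Solving the linear system:
  x*      = (-0.3636, 1)
  lambda* = (5.5)
  f(x*)   = 4.7727

x* = (-0.3636, 1), lambda* = (5.5)


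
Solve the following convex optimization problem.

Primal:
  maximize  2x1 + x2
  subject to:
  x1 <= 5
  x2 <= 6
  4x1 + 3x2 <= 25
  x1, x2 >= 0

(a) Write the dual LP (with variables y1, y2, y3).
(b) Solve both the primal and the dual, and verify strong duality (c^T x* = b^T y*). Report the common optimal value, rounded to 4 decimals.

The standard primal-dual pair for 'max c^T x s.t. A x <= b, x >= 0' is:
  Dual:  min b^T y  s.t.  A^T y >= c,  y >= 0.

So the dual LP is:
  minimize  5y1 + 6y2 + 25y3
  subject to:
    y1 + 4y3 >= 2
    y2 + 3y3 >= 1
    y1, y2, y3 >= 0

Solving the primal: x* = (5, 1.6667).
  primal value c^T x* = 11.6667.
Solving the dual: y* = (0.6667, 0, 0.3333).
  dual value b^T y* = 11.6667.
Strong duality: c^T x* = b^T y*. Confirmed.

11.6667


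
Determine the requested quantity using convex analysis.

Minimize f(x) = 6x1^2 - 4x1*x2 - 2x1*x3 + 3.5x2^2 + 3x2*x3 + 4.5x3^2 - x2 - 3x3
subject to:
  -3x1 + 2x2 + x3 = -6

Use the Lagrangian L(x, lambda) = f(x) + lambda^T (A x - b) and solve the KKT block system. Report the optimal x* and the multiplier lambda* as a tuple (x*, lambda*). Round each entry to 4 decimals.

Form the Lagrangian:
  L(x, lambda) = (1/2) x^T Q x + c^T x + lambda^T (A x - b)
Stationarity (grad_x L = 0): Q x + c + A^T lambda = 0.
Primal feasibility: A x = b.

This gives the KKT block system:
  [ Q   A^T ] [ x     ]   [-c ]
  [ A    0  ] [ lambda ] = [ b ]

Solving the linear system:
  x*      = (1.3457, -1.1111, 0.2593)
  lambda* = (6.6914)
  f(x*)   = 20.2407

x* = (1.3457, -1.1111, 0.2593), lambda* = (6.6914)


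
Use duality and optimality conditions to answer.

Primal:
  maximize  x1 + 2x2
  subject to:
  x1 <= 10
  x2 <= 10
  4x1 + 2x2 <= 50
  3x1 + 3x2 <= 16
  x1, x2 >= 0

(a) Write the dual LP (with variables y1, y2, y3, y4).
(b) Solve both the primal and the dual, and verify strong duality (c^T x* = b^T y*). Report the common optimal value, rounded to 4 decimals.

The standard primal-dual pair for 'max c^T x s.t. A x <= b, x >= 0' is:
  Dual:  min b^T y  s.t.  A^T y >= c,  y >= 0.

So the dual LP is:
  minimize  10y1 + 10y2 + 50y3 + 16y4
  subject to:
    y1 + 4y3 + 3y4 >= 1
    y2 + 2y3 + 3y4 >= 2
    y1, y2, y3, y4 >= 0

Solving the primal: x* = (0, 5.3333).
  primal value c^T x* = 10.6667.
Solving the dual: y* = (0, 0, 0, 0.6667).
  dual value b^T y* = 10.6667.
Strong duality: c^T x* = b^T y*. Confirmed.

10.6667


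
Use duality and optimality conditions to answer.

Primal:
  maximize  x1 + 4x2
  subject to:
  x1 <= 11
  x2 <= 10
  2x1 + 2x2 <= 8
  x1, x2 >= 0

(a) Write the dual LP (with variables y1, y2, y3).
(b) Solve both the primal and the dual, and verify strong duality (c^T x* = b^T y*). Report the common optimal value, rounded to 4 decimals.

The standard primal-dual pair for 'max c^T x s.t. A x <= b, x >= 0' is:
  Dual:  min b^T y  s.t.  A^T y >= c,  y >= 0.

So the dual LP is:
  minimize  11y1 + 10y2 + 8y3
  subject to:
    y1 + 2y3 >= 1
    y2 + 2y3 >= 4
    y1, y2, y3 >= 0

Solving the primal: x* = (0, 4).
  primal value c^T x* = 16.
Solving the dual: y* = (0, 0, 2).
  dual value b^T y* = 16.
Strong duality: c^T x* = b^T y*. Confirmed.

16


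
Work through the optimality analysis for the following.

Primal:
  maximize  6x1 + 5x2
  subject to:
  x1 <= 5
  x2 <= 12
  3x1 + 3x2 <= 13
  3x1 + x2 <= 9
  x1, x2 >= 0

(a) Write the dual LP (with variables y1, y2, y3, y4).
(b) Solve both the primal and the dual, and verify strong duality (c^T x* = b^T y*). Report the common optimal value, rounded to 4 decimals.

The standard primal-dual pair for 'max c^T x s.t. A x <= b, x >= 0' is:
  Dual:  min b^T y  s.t.  A^T y >= c,  y >= 0.

So the dual LP is:
  minimize  5y1 + 12y2 + 13y3 + 9y4
  subject to:
    y1 + 3y3 + 3y4 >= 6
    y2 + 3y3 + y4 >= 5
    y1, y2, y3, y4 >= 0

Solving the primal: x* = (2.3333, 2).
  primal value c^T x* = 24.
Solving the dual: y* = (0, 0, 1.5, 0.5).
  dual value b^T y* = 24.
Strong duality: c^T x* = b^T y*. Confirmed.

24


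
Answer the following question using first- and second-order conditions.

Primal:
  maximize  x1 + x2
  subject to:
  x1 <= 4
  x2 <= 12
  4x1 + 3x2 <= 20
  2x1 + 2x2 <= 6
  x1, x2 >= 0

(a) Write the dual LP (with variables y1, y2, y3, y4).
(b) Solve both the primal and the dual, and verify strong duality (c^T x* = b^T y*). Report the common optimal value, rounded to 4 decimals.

The standard primal-dual pair for 'max c^T x s.t. A x <= b, x >= 0' is:
  Dual:  min b^T y  s.t.  A^T y >= c,  y >= 0.

So the dual LP is:
  minimize  4y1 + 12y2 + 20y3 + 6y4
  subject to:
    y1 + 4y3 + 2y4 >= 1
    y2 + 3y3 + 2y4 >= 1
    y1, y2, y3, y4 >= 0

Solving the primal: x* = (3, 0).
  primal value c^T x* = 3.
Solving the dual: y* = (0, 0, 0, 0.5).
  dual value b^T y* = 3.
Strong duality: c^T x* = b^T y*. Confirmed.

3


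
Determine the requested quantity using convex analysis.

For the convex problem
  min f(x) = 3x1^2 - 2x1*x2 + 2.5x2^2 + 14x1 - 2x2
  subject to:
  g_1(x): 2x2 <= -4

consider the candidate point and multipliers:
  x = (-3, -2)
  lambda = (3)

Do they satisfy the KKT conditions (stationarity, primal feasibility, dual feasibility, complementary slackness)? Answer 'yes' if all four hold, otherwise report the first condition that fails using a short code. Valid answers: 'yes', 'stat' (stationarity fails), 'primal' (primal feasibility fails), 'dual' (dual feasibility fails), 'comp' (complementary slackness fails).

Gradient of f: grad f(x) = Q x + c = (0, -6)
Constraint values g_i(x) = a_i^T x - b_i:
  g_1((-3, -2)) = 0
Stationarity residual: grad f(x) + sum_i lambda_i a_i = (0, 0)
  -> stationarity OK
Primal feasibility (all g_i <= 0): OK
Dual feasibility (all lambda_i >= 0): OK
Complementary slackness (lambda_i * g_i(x) = 0 for all i): OK

Verdict: yes, KKT holds.

yes


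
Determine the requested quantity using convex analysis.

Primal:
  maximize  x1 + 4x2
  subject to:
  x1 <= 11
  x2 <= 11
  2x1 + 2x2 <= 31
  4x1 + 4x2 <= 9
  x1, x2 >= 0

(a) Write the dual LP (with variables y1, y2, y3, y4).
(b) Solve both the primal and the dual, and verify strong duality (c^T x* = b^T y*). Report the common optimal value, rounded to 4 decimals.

The standard primal-dual pair for 'max c^T x s.t. A x <= b, x >= 0' is:
  Dual:  min b^T y  s.t.  A^T y >= c,  y >= 0.

So the dual LP is:
  minimize  11y1 + 11y2 + 31y3 + 9y4
  subject to:
    y1 + 2y3 + 4y4 >= 1
    y2 + 2y3 + 4y4 >= 4
    y1, y2, y3, y4 >= 0

Solving the primal: x* = (0, 2.25).
  primal value c^T x* = 9.
Solving the dual: y* = (0, 0, 0, 1).
  dual value b^T y* = 9.
Strong duality: c^T x* = b^T y*. Confirmed.

9


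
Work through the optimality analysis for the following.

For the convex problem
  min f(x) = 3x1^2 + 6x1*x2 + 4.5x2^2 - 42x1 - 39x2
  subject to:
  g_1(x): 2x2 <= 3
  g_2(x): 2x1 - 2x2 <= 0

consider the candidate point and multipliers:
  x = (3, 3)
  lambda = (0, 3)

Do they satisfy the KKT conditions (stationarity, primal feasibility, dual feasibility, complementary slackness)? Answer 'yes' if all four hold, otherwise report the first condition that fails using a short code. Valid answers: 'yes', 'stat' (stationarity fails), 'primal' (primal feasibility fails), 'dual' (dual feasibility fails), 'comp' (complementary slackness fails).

Gradient of f: grad f(x) = Q x + c = (-6, 6)
Constraint values g_i(x) = a_i^T x - b_i:
  g_1((3, 3)) = 3
  g_2((3, 3)) = 0
Stationarity residual: grad f(x) + sum_i lambda_i a_i = (0, 0)
  -> stationarity OK
Primal feasibility (all g_i <= 0): FAILS
Dual feasibility (all lambda_i >= 0): OK
Complementary slackness (lambda_i * g_i(x) = 0 for all i): OK

Verdict: the first failing condition is primal_feasibility -> primal.

primal


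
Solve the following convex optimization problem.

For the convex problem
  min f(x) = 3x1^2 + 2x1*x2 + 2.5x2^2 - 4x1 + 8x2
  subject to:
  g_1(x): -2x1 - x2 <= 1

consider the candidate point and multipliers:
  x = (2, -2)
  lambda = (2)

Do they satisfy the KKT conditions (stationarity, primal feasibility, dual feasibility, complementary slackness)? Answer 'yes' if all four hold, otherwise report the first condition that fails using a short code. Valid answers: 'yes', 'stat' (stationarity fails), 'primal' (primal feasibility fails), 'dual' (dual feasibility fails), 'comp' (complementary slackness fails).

Gradient of f: grad f(x) = Q x + c = (4, 2)
Constraint values g_i(x) = a_i^T x - b_i:
  g_1((2, -2)) = -3
Stationarity residual: grad f(x) + sum_i lambda_i a_i = (0, 0)
  -> stationarity OK
Primal feasibility (all g_i <= 0): OK
Dual feasibility (all lambda_i >= 0): OK
Complementary slackness (lambda_i * g_i(x) = 0 for all i): FAILS

Verdict: the first failing condition is complementary_slackness -> comp.

comp


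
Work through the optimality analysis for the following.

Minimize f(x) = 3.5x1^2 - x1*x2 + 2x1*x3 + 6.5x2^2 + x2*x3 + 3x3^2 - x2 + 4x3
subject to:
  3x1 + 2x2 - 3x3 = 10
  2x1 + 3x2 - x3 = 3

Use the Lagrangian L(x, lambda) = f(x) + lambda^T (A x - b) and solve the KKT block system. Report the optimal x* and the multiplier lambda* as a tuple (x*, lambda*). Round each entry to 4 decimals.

Form the Lagrangian:
  L(x, lambda) = (1/2) x^T Q x + c^T x + lambda^T (A x - b)
Stationarity (grad_x L = 0): Q x + c + A^T lambda = 0.
Primal feasibility: A x = b.

This gives the KKT block system:
  [ Q   A^T ] [ x     ]   [-c ]
  [ A    0  ] [ lambda ] = [ b ]

Solving the linear system:
  x*      = (1.0262, -0.5827, -2.6955)
  lambda* = (-6.3438, 8.3281)
  f(x*)   = 14.1273

x* = (1.0262, -0.5827, -2.6955), lambda* = (-6.3438, 8.3281)


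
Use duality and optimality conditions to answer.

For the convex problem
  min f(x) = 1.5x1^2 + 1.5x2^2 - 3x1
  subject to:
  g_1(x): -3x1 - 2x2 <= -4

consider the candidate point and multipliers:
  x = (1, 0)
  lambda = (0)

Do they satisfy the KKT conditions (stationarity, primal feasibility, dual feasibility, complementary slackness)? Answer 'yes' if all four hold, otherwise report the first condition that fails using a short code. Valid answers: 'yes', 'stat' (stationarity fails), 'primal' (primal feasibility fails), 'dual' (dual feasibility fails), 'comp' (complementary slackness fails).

Gradient of f: grad f(x) = Q x + c = (0, 0)
Constraint values g_i(x) = a_i^T x - b_i:
  g_1((1, 0)) = 1
Stationarity residual: grad f(x) + sum_i lambda_i a_i = (0, 0)
  -> stationarity OK
Primal feasibility (all g_i <= 0): FAILS
Dual feasibility (all lambda_i >= 0): OK
Complementary slackness (lambda_i * g_i(x) = 0 for all i): OK

Verdict: the first failing condition is primal_feasibility -> primal.

primal


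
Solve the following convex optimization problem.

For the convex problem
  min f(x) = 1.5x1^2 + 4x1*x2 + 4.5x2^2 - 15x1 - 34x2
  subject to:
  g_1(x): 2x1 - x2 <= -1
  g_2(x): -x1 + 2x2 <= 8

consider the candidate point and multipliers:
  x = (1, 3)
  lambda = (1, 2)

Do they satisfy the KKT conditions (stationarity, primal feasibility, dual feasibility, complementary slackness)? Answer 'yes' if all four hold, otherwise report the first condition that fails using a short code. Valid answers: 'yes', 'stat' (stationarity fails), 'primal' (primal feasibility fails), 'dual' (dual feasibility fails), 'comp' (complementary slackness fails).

Gradient of f: grad f(x) = Q x + c = (0, -3)
Constraint values g_i(x) = a_i^T x - b_i:
  g_1((1, 3)) = 0
  g_2((1, 3)) = -3
Stationarity residual: grad f(x) + sum_i lambda_i a_i = (0, 0)
  -> stationarity OK
Primal feasibility (all g_i <= 0): OK
Dual feasibility (all lambda_i >= 0): OK
Complementary slackness (lambda_i * g_i(x) = 0 for all i): FAILS

Verdict: the first failing condition is complementary_slackness -> comp.

comp


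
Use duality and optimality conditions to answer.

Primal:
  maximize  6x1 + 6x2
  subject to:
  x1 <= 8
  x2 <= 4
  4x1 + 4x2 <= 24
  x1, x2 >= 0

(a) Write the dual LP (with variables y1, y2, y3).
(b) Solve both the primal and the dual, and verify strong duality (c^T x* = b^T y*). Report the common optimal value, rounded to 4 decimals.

The standard primal-dual pair for 'max c^T x s.t. A x <= b, x >= 0' is:
  Dual:  min b^T y  s.t.  A^T y >= c,  y >= 0.

So the dual LP is:
  minimize  8y1 + 4y2 + 24y3
  subject to:
    y1 + 4y3 >= 6
    y2 + 4y3 >= 6
    y1, y2, y3 >= 0

Solving the primal: x* = (6, 0).
  primal value c^T x* = 36.
Solving the dual: y* = (0, 0, 1.5).
  dual value b^T y* = 36.
Strong duality: c^T x* = b^T y*. Confirmed.

36


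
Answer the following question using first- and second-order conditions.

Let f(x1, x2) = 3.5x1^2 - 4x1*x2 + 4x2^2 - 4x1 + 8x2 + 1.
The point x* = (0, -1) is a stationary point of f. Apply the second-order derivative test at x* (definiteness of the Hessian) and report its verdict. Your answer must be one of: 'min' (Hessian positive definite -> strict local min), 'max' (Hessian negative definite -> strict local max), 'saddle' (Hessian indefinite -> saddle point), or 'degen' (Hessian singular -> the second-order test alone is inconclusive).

Compute the Hessian H = grad^2 f:
  H = [[7, -4], [-4, 8]]
Verify stationarity: grad f(x*) = H x* + g = (0, 0).
Eigenvalues of H: 3.4689, 11.5311.
Both eigenvalues > 0, so H is positive definite -> x* is a strict local min.

min


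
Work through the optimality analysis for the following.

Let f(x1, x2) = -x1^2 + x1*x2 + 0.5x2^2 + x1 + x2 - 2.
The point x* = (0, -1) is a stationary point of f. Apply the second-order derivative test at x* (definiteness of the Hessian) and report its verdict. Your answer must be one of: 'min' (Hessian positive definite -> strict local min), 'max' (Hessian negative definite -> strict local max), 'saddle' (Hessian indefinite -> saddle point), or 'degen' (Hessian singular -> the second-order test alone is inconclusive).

Compute the Hessian H = grad^2 f:
  H = [[-2, 1], [1, 1]]
Verify stationarity: grad f(x*) = H x* + g = (0, 0).
Eigenvalues of H: -2.3028, 1.3028.
Eigenvalues have mixed signs, so H is indefinite -> x* is a saddle point.

saddle


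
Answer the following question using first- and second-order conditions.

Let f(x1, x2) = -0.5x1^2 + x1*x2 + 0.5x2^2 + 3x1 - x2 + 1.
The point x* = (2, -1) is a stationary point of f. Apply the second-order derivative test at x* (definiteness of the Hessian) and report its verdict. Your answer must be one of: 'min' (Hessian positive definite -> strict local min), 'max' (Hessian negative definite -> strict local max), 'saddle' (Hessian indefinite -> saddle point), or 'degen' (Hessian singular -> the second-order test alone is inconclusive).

Compute the Hessian H = grad^2 f:
  H = [[-1, 1], [1, 1]]
Verify stationarity: grad f(x*) = H x* + g = (0, 0).
Eigenvalues of H: -1.4142, 1.4142.
Eigenvalues have mixed signs, so H is indefinite -> x* is a saddle point.

saddle


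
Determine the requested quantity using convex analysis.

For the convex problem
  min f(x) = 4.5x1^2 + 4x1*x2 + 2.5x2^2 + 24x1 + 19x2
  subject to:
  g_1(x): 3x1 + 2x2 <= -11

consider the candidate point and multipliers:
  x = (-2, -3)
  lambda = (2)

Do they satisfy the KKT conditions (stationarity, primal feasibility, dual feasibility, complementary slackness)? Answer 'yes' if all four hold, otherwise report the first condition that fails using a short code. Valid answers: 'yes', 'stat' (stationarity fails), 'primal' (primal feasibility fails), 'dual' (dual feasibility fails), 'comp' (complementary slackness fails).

Gradient of f: grad f(x) = Q x + c = (-6, -4)
Constraint values g_i(x) = a_i^T x - b_i:
  g_1((-2, -3)) = -1
Stationarity residual: grad f(x) + sum_i lambda_i a_i = (0, 0)
  -> stationarity OK
Primal feasibility (all g_i <= 0): OK
Dual feasibility (all lambda_i >= 0): OK
Complementary slackness (lambda_i * g_i(x) = 0 for all i): FAILS

Verdict: the first failing condition is complementary_slackness -> comp.

comp


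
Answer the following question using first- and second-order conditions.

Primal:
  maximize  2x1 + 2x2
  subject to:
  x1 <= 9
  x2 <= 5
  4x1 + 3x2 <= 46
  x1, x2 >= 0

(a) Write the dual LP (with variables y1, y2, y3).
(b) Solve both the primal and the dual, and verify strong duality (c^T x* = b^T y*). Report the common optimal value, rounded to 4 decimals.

The standard primal-dual pair for 'max c^T x s.t. A x <= b, x >= 0' is:
  Dual:  min b^T y  s.t.  A^T y >= c,  y >= 0.

So the dual LP is:
  minimize  9y1 + 5y2 + 46y3
  subject to:
    y1 + 4y3 >= 2
    y2 + 3y3 >= 2
    y1, y2, y3 >= 0

Solving the primal: x* = (7.75, 5).
  primal value c^T x* = 25.5.
Solving the dual: y* = (0, 0.5, 0.5).
  dual value b^T y* = 25.5.
Strong duality: c^T x* = b^T y*. Confirmed.

25.5
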